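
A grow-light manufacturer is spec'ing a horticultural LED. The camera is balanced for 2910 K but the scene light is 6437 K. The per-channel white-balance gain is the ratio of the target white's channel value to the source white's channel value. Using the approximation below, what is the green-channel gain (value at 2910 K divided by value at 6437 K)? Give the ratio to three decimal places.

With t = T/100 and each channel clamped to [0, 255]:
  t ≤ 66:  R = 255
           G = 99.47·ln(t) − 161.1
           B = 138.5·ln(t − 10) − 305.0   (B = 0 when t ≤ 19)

0.688

At 6437 K (t = 64.37):
  G = 99.47·ln 64.37 − 161.1 = 99.47·4.1646 − 161.1 = 253.158.
At 2910 K (t = 29.1):
  G = 99.47·ln 29.1 − 161.1 = 99.47·3.3707 − 161.1 = 174.187.
Gain = 174.187 / 253.158 = 0.6881 → 0.688.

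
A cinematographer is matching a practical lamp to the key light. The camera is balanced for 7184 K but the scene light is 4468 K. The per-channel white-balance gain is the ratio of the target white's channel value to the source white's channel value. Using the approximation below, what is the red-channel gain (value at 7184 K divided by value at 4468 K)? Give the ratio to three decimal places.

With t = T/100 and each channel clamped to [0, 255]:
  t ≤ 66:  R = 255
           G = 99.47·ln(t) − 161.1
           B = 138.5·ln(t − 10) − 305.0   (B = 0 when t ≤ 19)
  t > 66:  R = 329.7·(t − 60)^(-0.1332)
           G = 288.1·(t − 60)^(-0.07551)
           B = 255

0.930

At 4468 K (t = 44.68):
  R = 255 by definition for t ≤ 66.
At 7184 K (t = 71.84):
  R = 329.7·(71.84 − 60)^(-0.1332) = 329.7·11.84^(-0.1332) = 329.7·0.71950 = 237.218.
Gain = 237.218 / 255.000 = 0.9303 → 0.930.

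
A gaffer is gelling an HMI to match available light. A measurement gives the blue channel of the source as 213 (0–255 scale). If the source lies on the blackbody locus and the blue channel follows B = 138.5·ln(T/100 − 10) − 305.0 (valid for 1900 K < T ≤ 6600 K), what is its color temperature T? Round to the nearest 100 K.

5200 K

ln(t − 10) = (213 + 305.0) / 138.5 = 3.7401.
t − 10 = e^3.7401 = 42.101, so t = 52.101.
T = 100·t = 5210 K → 5200 K to the nearest 100 K.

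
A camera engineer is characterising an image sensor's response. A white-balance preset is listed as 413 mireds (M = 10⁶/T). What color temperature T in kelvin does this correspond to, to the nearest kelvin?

2421 K

T = 10⁶ / 413 = 2421.31 K → 2421 K.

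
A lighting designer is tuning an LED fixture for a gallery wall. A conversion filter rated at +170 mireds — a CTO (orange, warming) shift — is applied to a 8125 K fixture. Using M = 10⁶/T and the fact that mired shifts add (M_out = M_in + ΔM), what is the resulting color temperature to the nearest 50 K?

M_in = 10⁶/8125 = 123.08 mireds.
M_out = 123.08 + (+170) = 293.08 mireds.
T_out = 10⁶/293.08 = 3412.1 K → 3400 K.

3400 K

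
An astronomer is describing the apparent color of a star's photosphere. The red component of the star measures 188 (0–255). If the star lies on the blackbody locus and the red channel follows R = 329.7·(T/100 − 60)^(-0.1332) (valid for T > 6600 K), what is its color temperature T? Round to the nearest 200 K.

12800 K

(t − 60)^(-0.1332) = 188/329.7 = 0.57022.
t − 60 = 0.57022^(1/-0.1332) = 0.57022^(-7.508) = 67.848, so t = 127.848.
T = 100·t = 12785 K → 12800 K to the nearest 200 K.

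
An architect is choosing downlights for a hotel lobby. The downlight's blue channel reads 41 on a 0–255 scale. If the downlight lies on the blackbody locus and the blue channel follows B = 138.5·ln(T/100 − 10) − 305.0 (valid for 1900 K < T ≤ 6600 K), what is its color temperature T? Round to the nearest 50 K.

ln(t − 10) = (41 + 305.0) / 138.5 = 2.4982.
t − 10 = e^2.4982 = 12.161, so t = 22.161.
T = 100·t = 2216 K → 2200 K to the nearest 50 K.

2200 K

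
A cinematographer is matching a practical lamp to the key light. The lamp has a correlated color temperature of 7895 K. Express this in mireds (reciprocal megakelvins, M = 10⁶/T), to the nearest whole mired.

M = 10⁶ / 7895 = 126.662 → 127 mireds.

127 mireds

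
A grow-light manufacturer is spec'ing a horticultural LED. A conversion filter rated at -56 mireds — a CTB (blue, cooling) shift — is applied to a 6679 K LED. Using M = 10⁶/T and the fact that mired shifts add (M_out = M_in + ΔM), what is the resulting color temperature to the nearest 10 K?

10670 K

M_in = 10⁶/6679 = 149.72 mireds.
M_out = 149.72 + (-56) = 93.72 mireds.
T_out = 10⁶/93.72 = 10669.7 K → 10670 K.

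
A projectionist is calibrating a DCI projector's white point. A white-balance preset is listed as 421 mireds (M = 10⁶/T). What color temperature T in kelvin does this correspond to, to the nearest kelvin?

T = 10⁶ / 421 = 2375.30 K → 2375 K.

2375 K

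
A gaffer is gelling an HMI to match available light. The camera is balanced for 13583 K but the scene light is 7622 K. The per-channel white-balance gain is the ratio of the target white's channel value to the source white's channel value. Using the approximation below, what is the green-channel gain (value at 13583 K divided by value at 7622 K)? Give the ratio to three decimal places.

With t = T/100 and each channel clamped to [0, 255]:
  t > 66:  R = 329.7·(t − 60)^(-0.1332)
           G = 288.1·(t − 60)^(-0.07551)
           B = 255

0.890

At 7622 K (t = 76.22):
  G = 288.1·(76.22 − 60)^(-0.07551) = 288.1·16.22^(-0.07551) = 288.1·0.81027 = 233.438.
At 13583 K (t = 135.83):
  G = 288.1·(135.83 − 60)^(-0.07551) = 288.1·75.83^(-0.07551) = 288.1·0.72120 = 207.777.
Gain = 207.777 / 233.438 = 0.8901 → 0.890.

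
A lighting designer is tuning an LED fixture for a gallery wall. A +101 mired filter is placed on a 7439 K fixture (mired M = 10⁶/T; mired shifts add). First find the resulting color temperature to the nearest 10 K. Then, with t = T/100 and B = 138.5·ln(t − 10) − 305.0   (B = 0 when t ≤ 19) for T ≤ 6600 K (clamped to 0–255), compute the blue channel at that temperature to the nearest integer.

177

M_in = 10⁶/7439 = 134.43; M_out = 134.43 + (+101) = 235.43.
T_out = 10⁶/235.43 = 4247.6 K → 4250 K; t = 42.5.
B = 138.5·ln(42.5 − 10) − 305.0 = 138.5·ln 32.5 − 305.0 = 138.5·3.4812 − 305.0 = 177.152.
Rounded: 177.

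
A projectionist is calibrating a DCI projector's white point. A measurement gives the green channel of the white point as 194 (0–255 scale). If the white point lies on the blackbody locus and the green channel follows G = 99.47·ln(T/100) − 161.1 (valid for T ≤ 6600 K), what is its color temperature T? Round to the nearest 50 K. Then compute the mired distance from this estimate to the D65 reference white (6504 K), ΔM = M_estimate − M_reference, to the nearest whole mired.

ln t = (194 + 161.1) / 99.47 = 3.5699.
t = e^3.5699 = 35.514.
T = 100·t = 3551 K → 3550 K to the nearest 50 K.
M_estimate = 10⁶/3550 = 281.69; M_reference = 10⁶/6504 = 153.75.
ΔM = 281.69 − 153.75 = 127.94 → +128 mireds.

+128 mireds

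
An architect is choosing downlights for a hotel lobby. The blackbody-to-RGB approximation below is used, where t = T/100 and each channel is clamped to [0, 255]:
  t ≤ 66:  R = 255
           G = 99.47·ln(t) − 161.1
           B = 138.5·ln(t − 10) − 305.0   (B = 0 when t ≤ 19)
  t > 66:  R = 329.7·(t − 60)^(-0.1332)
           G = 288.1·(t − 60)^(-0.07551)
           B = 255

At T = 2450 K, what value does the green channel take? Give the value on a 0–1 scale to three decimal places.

0.616

t = 2450/100 = 24.5; the t ≤ 66 branch applies.
G = 99.47·ln 24.5 − 161.1 = 99.47·3.1987 − 161.1 = 157.072.
On a 0–1 scale: 157.072/255 = 0.6160 → 0.616.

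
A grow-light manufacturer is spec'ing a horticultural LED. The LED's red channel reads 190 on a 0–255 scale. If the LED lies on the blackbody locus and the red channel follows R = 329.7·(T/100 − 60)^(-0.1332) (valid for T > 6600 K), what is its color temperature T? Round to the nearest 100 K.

(t − 60)^(-0.1332) = 190/329.7 = 0.57628.
t − 60 = 0.57628^(1/-0.1332) = 0.57628^(-7.508) = 62.667, so t = 122.667.
T = 100·t = 12267 K → 12300 K to the nearest 100 K.

12300 K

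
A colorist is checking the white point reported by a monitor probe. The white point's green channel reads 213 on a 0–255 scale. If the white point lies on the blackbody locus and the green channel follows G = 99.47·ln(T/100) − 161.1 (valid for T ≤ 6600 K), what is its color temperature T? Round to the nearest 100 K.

4300 K

ln t = (213 + 161.1) / 99.47 = 3.7609.
t = e^3.7609 = 42.989.
T = 100·t = 4299 K → 4300 K to the nearest 100 K.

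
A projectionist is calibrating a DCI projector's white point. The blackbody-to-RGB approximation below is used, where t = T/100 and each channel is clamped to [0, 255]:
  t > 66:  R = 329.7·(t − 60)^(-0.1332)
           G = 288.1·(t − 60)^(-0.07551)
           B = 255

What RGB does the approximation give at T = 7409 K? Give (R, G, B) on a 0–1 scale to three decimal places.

t = 7409/100 = 74.09; the t > 66 branch applies.
R = 329.7·(74.09 − 60)^(-0.1332) = 329.7·14.09^(-0.1332) = 329.7·0.70302 = 231.784.
G = 288.1·(74.09 − 60)^(-0.07551) = 288.1·14.09^(-0.07551) = 288.1·0.81893 = 235.933.
B = 255 by definition for t > 66.
Dividing each by 255: (0.9090, 0.9252, 1.0000) → (0.909, 0.925, 1.000).

(0.909, 0.925, 1.000)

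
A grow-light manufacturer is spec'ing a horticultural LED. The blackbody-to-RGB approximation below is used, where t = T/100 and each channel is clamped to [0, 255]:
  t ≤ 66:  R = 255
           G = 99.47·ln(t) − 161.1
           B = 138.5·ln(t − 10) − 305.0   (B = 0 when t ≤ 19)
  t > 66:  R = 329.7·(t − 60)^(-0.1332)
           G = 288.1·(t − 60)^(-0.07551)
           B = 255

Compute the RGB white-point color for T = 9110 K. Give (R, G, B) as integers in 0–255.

(209, 222, 255)

t = 9110/100 = 91.1; the t > 66 branch applies.
R = 329.7·(91.1 − 60)^(-0.1332) = 329.7·31.1^(-0.1332) = 329.7·0.63265 = 208.585.
G = 288.1·(91.1 − 60)^(-0.07551) = 288.1·31.1^(-0.07551) = 288.1·0.77140 = 222.241.
B = 255 by definition for t > 66.
Rounded: (209, 222, 255).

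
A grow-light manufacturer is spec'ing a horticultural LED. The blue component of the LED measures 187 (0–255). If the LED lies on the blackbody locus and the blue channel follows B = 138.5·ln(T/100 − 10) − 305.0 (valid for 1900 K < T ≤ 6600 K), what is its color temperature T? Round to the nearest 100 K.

ln(t − 10) = (187 + 305.0) / 138.5 = 3.5523.
t − 10 = e^3.5523 = 34.895, so t = 44.895.
T = 100·t = 4490 K → 4500 K to the nearest 100 K.

4500 K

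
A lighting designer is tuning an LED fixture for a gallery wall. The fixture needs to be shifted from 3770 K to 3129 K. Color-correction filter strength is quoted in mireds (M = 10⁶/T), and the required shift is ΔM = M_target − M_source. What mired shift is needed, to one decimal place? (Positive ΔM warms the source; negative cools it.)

M_source = 10⁶/3770 = 265.252; M_target = 10⁶/3129 = 319.591.
ΔM = 319.591 − 265.252 = 54.339 → +54.3 mireds, a warming shift.

+54.3 mireds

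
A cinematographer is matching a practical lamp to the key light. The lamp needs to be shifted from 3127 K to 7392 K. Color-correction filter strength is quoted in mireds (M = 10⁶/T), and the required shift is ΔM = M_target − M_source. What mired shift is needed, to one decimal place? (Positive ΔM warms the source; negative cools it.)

M_source = 10⁶/3127 = 319.795; M_target = 10⁶/7392 = 135.281.
ΔM = 135.281 − 319.795 = -184.514 → -184.5 mireds, a cooling shift.

-184.5 mireds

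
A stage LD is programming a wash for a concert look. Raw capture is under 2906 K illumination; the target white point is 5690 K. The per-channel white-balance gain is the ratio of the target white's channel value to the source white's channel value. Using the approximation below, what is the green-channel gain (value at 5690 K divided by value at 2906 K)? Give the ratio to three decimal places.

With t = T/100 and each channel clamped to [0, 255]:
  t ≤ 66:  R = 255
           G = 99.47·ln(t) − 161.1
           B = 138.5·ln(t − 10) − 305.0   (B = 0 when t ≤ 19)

At 2906 K (t = 29.06):
  G = 99.47·ln 29.06 − 161.1 = 99.47·3.3694 − 161.1 = 174.051.
At 5690 K (t = 56.9):
  G = 99.47·ln 56.9 − 161.1 = 99.47·4.0413 − 161.1 = 240.888.
Gain = 240.888 / 174.051 = 1.3840 → 1.384.

1.384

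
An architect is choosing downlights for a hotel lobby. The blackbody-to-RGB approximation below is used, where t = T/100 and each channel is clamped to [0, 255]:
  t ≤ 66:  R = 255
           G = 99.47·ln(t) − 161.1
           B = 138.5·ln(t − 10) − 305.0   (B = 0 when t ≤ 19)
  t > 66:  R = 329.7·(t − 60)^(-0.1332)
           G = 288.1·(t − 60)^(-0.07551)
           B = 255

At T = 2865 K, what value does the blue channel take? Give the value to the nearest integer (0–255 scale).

t = 2865/100 = 28.65; the t ≤ 66 branch applies.
B = 138.5·ln(28.65 − 10) − 305.0 = 138.5·ln 18.65 − 305.0 = 138.5·2.9258 − 305.0 = 100.230.
Rounded: 100.

100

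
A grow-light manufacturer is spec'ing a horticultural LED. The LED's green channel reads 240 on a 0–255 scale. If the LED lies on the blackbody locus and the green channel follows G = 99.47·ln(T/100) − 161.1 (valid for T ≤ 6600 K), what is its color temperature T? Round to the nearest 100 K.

ln t = (240 + 161.1) / 99.47 = 4.0324.
t = e^4.0324 = 56.394.
T = 100·t = 5639 K → 5600 K to the nearest 100 K.

5600 K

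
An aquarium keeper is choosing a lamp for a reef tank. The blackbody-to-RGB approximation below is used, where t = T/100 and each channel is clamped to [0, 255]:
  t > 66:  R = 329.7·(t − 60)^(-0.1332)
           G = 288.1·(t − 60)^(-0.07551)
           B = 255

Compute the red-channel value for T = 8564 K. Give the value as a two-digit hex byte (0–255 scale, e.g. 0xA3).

t = 8564/100 = 85.64; the t > 66 branch applies.
R = 329.7·(85.64 − 60)^(-0.1332) = 329.7·25.64^(-0.1332) = 329.7·0.64913 = 214.018.
Rounded: 214; in hex, 0xD6.

0xD6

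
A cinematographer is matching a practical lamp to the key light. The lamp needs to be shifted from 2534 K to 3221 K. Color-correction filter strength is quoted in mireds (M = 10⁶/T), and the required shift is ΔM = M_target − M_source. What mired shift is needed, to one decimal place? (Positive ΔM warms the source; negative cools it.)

-84.2 mireds

M_source = 10⁶/2534 = 394.633; M_target = 10⁶/3221 = 310.463.
ΔM = 310.463 − 394.633 = -84.170 → -84.2 mireds, a cooling shift.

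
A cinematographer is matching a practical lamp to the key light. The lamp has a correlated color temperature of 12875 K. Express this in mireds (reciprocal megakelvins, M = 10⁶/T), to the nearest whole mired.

78 mireds

M = 10⁶ / 12875 = 77.670 → 78 mireds.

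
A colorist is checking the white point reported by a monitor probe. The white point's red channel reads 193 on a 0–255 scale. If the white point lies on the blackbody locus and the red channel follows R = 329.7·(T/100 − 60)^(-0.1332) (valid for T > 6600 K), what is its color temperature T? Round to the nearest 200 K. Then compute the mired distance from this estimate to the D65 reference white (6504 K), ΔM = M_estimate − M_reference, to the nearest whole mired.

-68 mireds

(t − 60)^(-0.1332) = 193/329.7 = 0.58538.
t − 60 = 0.58538^(1/-0.1332) = 0.58538^(-7.508) = 55.713, so t = 115.713.
T = 100·t = 11571 K → 11600 K to the nearest 200 K.
M_estimate = 10⁶/11600 = 86.21; M_reference = 10⁶/6504 = 153.75.
ΔM = 86.21 − 153.75 = -67.54 → -68 mireds.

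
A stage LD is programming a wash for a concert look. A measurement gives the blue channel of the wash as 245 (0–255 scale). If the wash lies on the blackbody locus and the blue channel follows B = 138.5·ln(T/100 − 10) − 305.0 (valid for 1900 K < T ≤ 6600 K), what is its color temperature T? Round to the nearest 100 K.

ln(t − 10) = (245 + 305.0) / 138.5 = 3.9711.
t − 10 = e^3.9711 = 53.044, so t = 63.044.
T = 100·t = 6304 K → 6300 K to the nearest 100 K.

6300 K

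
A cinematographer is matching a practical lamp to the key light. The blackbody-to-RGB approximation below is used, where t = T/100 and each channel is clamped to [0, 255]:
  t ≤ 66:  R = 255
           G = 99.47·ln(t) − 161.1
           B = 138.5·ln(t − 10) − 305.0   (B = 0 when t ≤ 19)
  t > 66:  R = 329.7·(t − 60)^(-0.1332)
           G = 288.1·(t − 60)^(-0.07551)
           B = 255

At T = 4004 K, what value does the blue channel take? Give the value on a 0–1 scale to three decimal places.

0.652

t = 4004/100 = 40.04; the t ≤ 66 branch applies.
B = 138.5·ln(40.04 − 10) − 305.0 = 138.5·ln 30.04 − 305.0 = 138.5·3.4025 − 305.0 = 166.250.
On a 0–1 scale: 166.250/255 = 0.6520 → 0.652.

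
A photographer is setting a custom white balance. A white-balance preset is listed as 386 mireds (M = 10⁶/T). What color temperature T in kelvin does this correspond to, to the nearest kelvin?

2591 K

T = 10⁶ / 386 = 2590.67 K → 2591 K.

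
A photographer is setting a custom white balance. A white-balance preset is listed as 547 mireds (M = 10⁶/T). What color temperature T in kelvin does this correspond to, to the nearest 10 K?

1830 K

T = 10⁶ / 547 = 1828.15 K → 1830 K.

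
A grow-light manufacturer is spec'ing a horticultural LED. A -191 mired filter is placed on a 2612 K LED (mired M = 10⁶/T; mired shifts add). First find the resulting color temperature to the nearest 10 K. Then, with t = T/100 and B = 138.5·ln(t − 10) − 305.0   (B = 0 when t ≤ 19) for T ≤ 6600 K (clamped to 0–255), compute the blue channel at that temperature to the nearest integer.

M_in = 10⁶/2612 = 382.85; M_out = 382.85 + (-191) = 191.85.
T_out = 10⁶/191.85 = 5212.4 K → 5210 K; t = 52.1.
B = 138.5·ln(52.1 − 10) − 305.0 = 138.5·ln 42.1 − 305.0 = 138.5·3.7400 − 305.0 = 212.997.
Rounded: 213.

213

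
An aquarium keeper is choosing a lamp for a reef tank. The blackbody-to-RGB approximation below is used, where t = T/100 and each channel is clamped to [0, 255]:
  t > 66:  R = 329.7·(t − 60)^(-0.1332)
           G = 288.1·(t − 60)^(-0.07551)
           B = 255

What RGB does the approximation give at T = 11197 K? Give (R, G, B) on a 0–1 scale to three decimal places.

t = 11197/100 = 111.97; the t > 66 branch applies.
R = 329.7·(111.97 − 60)^(-0.1332) = 329.7·51.97^(-0.1332) = 329.7·0.59083 = 194.796.
G = 288.1·(111.97 − 60)^(-0.07551) = 288.1·51.97^(-0.07551) = 288.1·0.74207 = 213.790.
B = 255 by definition for t > 66.
Dividing each by 255: (0.7639, 0.8384, 1.0000) → (0.764, 0.838, 1.000).

(0.764, 0.838, 1.000)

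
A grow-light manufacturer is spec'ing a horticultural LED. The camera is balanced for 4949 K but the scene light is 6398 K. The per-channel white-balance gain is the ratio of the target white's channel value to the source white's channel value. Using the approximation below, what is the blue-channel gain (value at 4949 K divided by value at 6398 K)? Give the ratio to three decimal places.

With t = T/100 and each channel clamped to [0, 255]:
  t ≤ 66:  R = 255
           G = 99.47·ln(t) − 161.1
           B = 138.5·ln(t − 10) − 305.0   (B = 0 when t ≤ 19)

At 6398 K (t = 63.98):
  B = 138.5·ln(63.98 − 10) − 305.0 = 138.5·ln 53.98 − 305.0 = 138.5·3.9886 − 305.0 = 247.423.
At 4949 K (t = 49.49):
  B = 138.5·ln(49.49 − 10) − 305.0 = 138.5·ln 39.49 − 305.0 = 138.5·3.6760 − 305.0 = 204.133.
Gain = 204.133 / 247.423 = 0.8250 → 0.825.

0.825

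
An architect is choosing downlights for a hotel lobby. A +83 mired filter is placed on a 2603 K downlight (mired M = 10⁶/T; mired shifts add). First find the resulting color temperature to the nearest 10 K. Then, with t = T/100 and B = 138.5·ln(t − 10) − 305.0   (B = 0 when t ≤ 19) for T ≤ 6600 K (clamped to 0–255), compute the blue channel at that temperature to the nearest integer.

M_in = 10⁶/2603 = 384.17; M_out = 384.17 + (+83) = 467.17.
T_out = 10⁶/467.17 = 2140.5 K → 2140 K; t = 21.4.
B = 138.5·ln(21.4 − 10) − 305.0 = 138.5·ln 11.4 − 305.0 = 138.5·2.4336 − 305.0 = 32.055.
Rounded: 32.

32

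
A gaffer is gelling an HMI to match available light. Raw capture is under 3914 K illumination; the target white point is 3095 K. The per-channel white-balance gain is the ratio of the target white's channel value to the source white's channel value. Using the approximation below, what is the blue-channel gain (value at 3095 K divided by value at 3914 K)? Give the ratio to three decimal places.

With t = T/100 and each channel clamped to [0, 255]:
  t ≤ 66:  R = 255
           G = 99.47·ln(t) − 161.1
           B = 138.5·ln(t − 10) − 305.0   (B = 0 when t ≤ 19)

At 3914 K (t = 39.14):
  B = 138.5·ln(39.14 − 10) − 305.0 = 138.5·ln 29.14 − 305.0 = 138.5·3.3721 − 305.0 = 162.037.
At 3095 K (t = 30.95):
  B = 138.5·ln(30.95 − 10) − 305.0 = 138.5·ln 20.95 − 305.0 = 138.5·3.0421 − 305.0 = 116.336.
Gain = 116.336 / 162.037 = 0.7180 → 0.718.

0.718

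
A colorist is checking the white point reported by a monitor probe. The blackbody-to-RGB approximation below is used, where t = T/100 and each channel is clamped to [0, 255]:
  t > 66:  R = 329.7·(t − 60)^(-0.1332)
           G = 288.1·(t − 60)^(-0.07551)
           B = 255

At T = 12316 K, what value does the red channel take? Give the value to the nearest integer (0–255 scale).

190

t = 12316/100 = 123.16; the t > 66 branch applies.
R = 329.7·(123.16 − 60)^(-0.1332) = 329.7·63.16^(-0.1332) = 329.7·0.57568 = 189.802.
Rounded: 190.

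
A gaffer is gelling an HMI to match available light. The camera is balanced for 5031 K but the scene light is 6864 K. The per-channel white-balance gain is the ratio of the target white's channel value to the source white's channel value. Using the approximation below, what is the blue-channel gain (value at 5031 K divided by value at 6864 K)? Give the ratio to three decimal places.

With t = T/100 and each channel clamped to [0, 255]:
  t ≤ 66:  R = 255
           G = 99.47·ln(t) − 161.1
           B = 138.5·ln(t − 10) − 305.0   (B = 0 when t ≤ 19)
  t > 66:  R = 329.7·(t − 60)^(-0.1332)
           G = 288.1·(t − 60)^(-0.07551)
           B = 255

0.812

At 6864 K (t = 68.64):
  B = 255 by definition for t > 66.
At 5031 K (t = 50.31):
  B = 138.5·ln(50.31 − 10) − 305.0 = 138.5·ln 40.31 − 305.0 = 138.5·3.6966 − 305.0 = 206.979.
Gain = 206.979 / 255.000 = 0.8117 → 0.812.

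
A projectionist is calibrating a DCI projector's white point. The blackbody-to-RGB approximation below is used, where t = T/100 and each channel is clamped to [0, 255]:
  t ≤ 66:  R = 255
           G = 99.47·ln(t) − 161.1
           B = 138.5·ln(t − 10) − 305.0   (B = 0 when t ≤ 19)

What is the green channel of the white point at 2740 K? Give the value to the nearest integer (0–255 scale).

168

t = 2740/100 = 27.4; the t ≤ 66 branch applies.
G = 99.47·ln 27.4 − 161.1 = 99.47·3.3105 − 161.1 = 168.200.
Rounded: 168.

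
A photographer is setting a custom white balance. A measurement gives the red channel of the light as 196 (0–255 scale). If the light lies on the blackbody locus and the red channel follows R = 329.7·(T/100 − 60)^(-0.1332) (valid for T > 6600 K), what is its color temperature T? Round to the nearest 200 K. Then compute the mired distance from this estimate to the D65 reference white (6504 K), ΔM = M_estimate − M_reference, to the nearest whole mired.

(t − 60)^(-0.1332) = 196/329.7 = 0.59448.
t − 60 = 0.59448^(1/-0.1332) = 0.59448^(-7.508) = 49.621, so t = 109.621.
T = 100·t = 10962 K → 11000 K to the nearest 200 K.
M_estimate = 10⁶/11000 = 90.91; M_reference = 10⁶/6504 = 153.75.
ΔM = 90.91 − 153.75 = -62.84 → -63 mireds.

-63 mireds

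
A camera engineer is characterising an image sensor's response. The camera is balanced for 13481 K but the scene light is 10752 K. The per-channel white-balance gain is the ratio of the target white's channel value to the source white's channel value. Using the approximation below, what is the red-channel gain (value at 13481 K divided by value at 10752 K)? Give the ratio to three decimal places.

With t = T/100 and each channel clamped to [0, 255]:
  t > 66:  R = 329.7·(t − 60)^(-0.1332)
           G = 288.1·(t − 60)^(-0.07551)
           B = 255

At 10752 K (t = 107.52):
  R = 329.7·(107.52 − 60)^(-0.1332) = 329.7·47.52^(-0.1332) = 329.7·0.59792 = 197.133.
At 13481 K (t = 134.81):
  R = 329.7·(134.81 − 60)^(-0.1332) = 329.7·74.81^(-0.1332) = 329.7·0.56284 = 185.570.
Gain = 185.570 / 197.133 = 0.9413 → 0.941.

0.941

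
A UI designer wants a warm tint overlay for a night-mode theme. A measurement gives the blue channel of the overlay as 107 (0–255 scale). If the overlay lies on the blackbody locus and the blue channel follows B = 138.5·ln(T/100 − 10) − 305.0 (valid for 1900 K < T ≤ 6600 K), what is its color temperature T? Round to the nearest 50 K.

ln(t − 10) = (107 + 305.0) / 138.5 = 2.9747.
t − 10 = e^2.9747 = 19.584, so t = 29.584.
T = 100·t = 2958 K → 2950 K to the nearest 50 K.

2950 K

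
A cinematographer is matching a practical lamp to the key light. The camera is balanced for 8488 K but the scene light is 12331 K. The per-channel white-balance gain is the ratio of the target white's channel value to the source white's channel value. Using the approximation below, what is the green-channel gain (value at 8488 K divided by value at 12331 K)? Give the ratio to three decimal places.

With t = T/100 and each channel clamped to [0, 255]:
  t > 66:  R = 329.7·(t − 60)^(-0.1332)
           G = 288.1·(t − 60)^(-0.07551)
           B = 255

At 12331 K (t = 123.31):
  G = 288.1·(123.31 − 60)^(-0.07551) = 288.1·63.31^(-0.07551) = 288.1·0.73109 = 210.627.
At 8488 K (t = 84.88):
  G = 288.1·(84.88 − 60)^(-0.07551) = 288.1·24.88^(-0.07551) = 288.1·0.78451 = 226.018.
Gain = 226.018 / 210.627 = 1.0731 → 1.073.

1.073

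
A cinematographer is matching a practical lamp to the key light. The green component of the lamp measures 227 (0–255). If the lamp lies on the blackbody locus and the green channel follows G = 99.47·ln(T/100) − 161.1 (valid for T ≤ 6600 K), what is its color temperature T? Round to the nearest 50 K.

ln t = (227 + 161.1) / 99.47 = 3.9017.
t = e^3.9017 = 49.485.
T = 100·t = 4949 K → 4950 K to the nearest 50 K.

4950 K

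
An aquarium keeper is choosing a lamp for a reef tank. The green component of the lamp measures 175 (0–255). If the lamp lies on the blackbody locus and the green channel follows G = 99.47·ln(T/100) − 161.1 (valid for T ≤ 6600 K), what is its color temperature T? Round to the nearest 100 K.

ln t = (175 + 161.1) / 99.47 = 3.3789.
t = e^3.3789 = 29.339.
T = 100·t = 2934 K → 2900 K to the nearest 100 K.

2900 K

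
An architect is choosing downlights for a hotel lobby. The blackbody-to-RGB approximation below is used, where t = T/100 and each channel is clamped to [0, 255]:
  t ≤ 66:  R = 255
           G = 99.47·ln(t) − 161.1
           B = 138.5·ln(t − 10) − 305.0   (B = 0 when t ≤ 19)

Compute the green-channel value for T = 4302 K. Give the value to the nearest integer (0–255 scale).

t = 4302/100 = 43.02; the t ≤ 66 branch applies.
G = 99.47·ln 43.02 − 161.1 = 99.47·3.7617 − 161.1 = 213.073.
Rounded: 213.

213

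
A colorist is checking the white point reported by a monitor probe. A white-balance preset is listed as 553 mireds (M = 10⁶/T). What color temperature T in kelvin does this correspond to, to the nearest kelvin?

T = 10⁶ / 553 = 1808.32 K → 1808 K.

1808 K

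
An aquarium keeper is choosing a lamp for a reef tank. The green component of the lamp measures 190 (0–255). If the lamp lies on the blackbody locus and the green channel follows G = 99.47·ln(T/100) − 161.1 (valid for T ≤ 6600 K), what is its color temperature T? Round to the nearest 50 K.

ln t = (190 + 161.1) / 99.47 = 3.5297.
t = e^3.5297 = 34.114.
T = 100·t = 3411 K → 3400 K to the nearest 50 K.

3400 K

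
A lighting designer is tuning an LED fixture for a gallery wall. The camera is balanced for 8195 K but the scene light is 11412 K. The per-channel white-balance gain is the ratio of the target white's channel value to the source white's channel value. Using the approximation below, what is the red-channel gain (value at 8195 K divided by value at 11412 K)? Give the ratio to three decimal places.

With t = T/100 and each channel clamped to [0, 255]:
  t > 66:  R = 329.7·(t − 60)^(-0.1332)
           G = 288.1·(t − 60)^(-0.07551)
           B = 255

1.128

At 11412 K (t = 114.12):
  R = 329.7·(114.12 − 60)^(-0.1332) = 329.7·54.12^(-0.1332) = 329.7·0.58765 = 193.747.
At 8195 K (t = 81.95):
  R = 329.7·(81.95 − 60)^(-0.1332) = 329.7·21.95^(-0.1332) = 329.7·0.66271 = 218.494.
Gain = 218.494 / 193.747 = 1.1277 → 1.128.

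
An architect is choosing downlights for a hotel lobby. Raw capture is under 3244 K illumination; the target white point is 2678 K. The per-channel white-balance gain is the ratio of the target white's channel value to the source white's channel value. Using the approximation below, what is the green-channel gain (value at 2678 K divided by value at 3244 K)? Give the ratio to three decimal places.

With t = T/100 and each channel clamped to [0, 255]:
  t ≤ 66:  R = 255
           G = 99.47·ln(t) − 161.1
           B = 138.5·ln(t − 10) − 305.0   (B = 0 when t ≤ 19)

At 3244 K (t = 32.44):
  G = 99.47·ln 32.44 − 161.1 = 99.47·3.4794 − 161.1 = 184.995.
At 2678 K (t = 26.78):
  G = 99.47·ln 26.78 − 161.1 = 99.47·3.2877 − 161.1 = 165.923.
Gain = 165.923 / 184.995 = 0.8969 → 0.897.

0.897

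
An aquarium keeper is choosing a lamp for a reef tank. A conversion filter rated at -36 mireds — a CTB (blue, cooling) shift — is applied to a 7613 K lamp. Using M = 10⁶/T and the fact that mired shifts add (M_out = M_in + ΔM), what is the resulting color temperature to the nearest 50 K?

M_in = 10⁶/7613 = 131.35 mireds.
M_out = 131.35 + (-36) = 95.35 mireds.
T_out = 10⁶/95.35 = 10487.2 K → 10500 K.

10500 K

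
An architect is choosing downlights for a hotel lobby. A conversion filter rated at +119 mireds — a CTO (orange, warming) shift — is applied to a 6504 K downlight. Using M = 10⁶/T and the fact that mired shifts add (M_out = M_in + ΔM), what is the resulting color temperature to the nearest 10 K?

M_in = 10⁶/6504 = 153.75 mireds.
M_out = 153.75 + (+119) = 272.75 mireds.
T_out = 10⁶/272.75 = 3666.3 K → 3670 K.

3670 K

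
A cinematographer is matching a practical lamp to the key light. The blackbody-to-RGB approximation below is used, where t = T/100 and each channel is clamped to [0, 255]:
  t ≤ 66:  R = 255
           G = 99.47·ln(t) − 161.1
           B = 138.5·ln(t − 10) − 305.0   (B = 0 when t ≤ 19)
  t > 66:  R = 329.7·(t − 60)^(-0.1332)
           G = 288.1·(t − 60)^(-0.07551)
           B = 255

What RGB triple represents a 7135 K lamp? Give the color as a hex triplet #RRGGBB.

#EFF0FF

t = 7135/100 = 71.35; the t > 66 branch applies.
R = 329.7·(71.35 − 60)^(-0.1332) = 329.7·11.35^(-0.1332) = 329.7·0.72356 = 238.558.
G = 288.1·(71.35 − 60)^(-0.07551) = 288.1·11.35^(-0.07551) = 288.1·0.83241 = 239.817.
B = 255 by definition for t > 66.
Rounded: (239, 240, 255).
In hex: #EFF0FF.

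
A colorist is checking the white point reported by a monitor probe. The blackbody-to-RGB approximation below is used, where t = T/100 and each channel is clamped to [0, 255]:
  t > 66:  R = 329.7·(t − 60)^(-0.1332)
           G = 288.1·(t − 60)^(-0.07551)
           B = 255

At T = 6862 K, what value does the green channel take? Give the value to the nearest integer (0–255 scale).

245

t = 6862/100 = 68.62; the t > 66 branch applies.
G = 288.1·(68.62 − 60)^(-0.07551) = 288.1·8.62^(-0.07551) = 288.1·0.84988 = 244.852.
Rounded: 245.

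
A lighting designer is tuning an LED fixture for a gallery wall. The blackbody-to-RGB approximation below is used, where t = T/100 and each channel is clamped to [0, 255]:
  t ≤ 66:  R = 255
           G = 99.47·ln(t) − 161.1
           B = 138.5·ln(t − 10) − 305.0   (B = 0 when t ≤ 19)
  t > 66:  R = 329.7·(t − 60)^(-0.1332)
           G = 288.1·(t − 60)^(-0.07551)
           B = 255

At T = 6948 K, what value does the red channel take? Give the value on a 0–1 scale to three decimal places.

t = 6948/100 = 69.48; the t > 66 branch applies.
R = 329.7·(69.48 − 60)^(-0.1332) = 329.7·9.48^(-0.1332) = 329.7·0.74112 = 244.348.
On a 0–1 scale: 244.348/255 = 0.9582 → 0.958.

0.958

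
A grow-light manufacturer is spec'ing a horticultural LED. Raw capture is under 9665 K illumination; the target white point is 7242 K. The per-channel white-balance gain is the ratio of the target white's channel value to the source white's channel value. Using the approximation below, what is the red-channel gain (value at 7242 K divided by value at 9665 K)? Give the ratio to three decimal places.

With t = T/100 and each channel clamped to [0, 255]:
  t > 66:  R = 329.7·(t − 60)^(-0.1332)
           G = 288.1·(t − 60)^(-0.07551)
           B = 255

1.155

At 9665 K (t = 96.65):
  R = 329.7·(96.65 − 60)^(-0.1332) = 329.7·36.65^(-0.1332) = 329.7·0.61896 = 204.072.
At 7242 K (t = 72.42):
  R = 329.7·(72.42 − 60)^(-0.1332) = 329.7·12.42^(-0.1332) = 329.7·0.71493 = 235.712.
Gain = 235.712 / 204.072 = 1.1550 → 1.155.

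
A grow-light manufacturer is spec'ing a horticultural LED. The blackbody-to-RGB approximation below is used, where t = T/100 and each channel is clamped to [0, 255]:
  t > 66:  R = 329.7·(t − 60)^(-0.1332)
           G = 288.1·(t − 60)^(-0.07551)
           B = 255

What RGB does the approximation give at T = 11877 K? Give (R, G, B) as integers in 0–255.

(192, 212, 255)

t = 11877/100 = 118.77; the t > 66 branch applies.
R = 329.7·(118.77 − 60)^(-0.1332) = 329.7·58.77^(-0.1332) = 329.7·0.58123 = 191.632.
G = 288.1·(118.77 − 60)^(-0.07551) = 288.1·58.77^(-0.07551) = 288.1·0.73521 = 211.814.
B = 255 by definition for t > 66.
Rounded: (192, 212, 255).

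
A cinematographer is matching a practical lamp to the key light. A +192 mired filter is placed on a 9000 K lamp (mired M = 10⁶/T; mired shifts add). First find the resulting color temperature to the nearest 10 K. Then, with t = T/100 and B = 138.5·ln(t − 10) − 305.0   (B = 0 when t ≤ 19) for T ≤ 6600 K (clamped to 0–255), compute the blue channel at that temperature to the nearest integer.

129

M_in = 10⁶/9000 = 111.11; M_out = 111.11 + (+192) = 303.11.
T_out = 10⁶/303.11 = 3299.1 K → 3300 K; t = 33.
B = 138.5·ln(33 − 10) − 305.0 = 138.5·ln 23 − 305.0 = 138.5·3.1355 − 305.0 = 129.266.
Rounded: 129.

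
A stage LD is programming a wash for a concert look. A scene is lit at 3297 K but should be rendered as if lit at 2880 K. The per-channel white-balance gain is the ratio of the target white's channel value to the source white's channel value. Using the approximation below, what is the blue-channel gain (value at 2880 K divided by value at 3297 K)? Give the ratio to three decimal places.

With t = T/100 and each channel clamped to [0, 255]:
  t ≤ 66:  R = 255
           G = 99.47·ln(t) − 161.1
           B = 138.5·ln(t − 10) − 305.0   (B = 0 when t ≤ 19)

0.785

At 3297 K (t = 32.97):
  B = 138.5·ln(32.97 − 10) − 305.0 = 138.5·ln 22.97 − 305.0 = 138.5·3.1342 − 305.0 = 129.085.
At 2880 K (t = 28.8):
  B = 138.5·ln(28.8 − 10) − 305.0 = 138.5·ln 18.8 − 305.0 = 138.5·2.9339 − 305.0 = 101.339.
Gain = 101.339 / 129.085 = 0.7851 → 0.785.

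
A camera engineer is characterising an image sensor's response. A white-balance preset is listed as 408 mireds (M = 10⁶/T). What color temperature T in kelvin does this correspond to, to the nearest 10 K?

T = 10⁶ / 408 = 2450.98 K → 2450 K.

2450 K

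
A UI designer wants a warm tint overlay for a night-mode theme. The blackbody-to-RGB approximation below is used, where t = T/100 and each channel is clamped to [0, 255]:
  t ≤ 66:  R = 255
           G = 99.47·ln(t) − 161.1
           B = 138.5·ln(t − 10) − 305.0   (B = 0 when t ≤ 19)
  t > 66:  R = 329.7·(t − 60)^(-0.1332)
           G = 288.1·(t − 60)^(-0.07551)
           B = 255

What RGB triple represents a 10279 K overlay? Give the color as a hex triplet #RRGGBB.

t = 10279/100 = 102.79; the t > 66 branch applies.
R = 329.7·(102.79 − 60)^(-0.1332) = 329.7·42.79^(-0.1332) = 329.7·0.60632 = 199.905.
G = 288.1·(102.79 − 60)^(-0.07551) = 288.1·42.79^(-0.07551) = 288.1·0.75304 = 216.950.
B = 255 by definition for t > 66.
Rounded: (200, 217, 255).
In hex: #C8D9FF.

#C8D9FF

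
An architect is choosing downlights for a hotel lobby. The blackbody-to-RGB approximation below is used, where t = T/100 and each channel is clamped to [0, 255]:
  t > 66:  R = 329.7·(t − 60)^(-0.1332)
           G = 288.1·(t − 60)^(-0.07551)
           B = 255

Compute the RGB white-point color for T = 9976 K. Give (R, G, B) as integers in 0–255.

t = 9976/100 = 99.76; the t > 66 branch applies.
R = 329.7·(99.76 − 60)^(-0.1332) = 329.7·39.76^(-0.1332) = 329.7·0.61229 = 201.870.
G = 288.1·(99.76 − 60)^(-0.07551) = 288.1·39.76^(-0.07551) = 288.1·0.75723 = 218.157.
B = 255 by definition for t > 66.
Rounded: (202, 218, 255).

(202, 218, 255)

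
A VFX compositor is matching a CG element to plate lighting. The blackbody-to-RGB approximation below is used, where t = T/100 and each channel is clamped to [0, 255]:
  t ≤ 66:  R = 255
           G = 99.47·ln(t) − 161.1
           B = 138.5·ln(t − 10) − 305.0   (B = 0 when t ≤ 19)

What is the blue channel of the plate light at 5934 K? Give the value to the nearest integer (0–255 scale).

235

t = 5934/100 = 59.34; the t ≤ 66 branch applies.
B = 138.5·ln(59.34 − 10) − 305.0 = 138.5·ln 49.34 − 305.0 = 138.5·3.8987 − 305.0 = 234.975.
Rounded: 235.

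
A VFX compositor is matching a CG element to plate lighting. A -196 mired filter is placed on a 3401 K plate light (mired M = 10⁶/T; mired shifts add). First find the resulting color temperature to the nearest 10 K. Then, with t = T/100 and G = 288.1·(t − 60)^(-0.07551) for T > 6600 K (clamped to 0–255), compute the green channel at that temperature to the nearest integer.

217

M_in = 10⁶/3401 = 294.03; M_out = 294.03 + (-196) = 98.03.
T_out = 10⁶/98.03 = 10200.8 K → 10200 K; t = 102.
G = 288.1·(102 − 60)^(-0.07551) = 288.1·42^(-0.07551) = 288.1·0.75410 = 217.256.
Rounded: 217.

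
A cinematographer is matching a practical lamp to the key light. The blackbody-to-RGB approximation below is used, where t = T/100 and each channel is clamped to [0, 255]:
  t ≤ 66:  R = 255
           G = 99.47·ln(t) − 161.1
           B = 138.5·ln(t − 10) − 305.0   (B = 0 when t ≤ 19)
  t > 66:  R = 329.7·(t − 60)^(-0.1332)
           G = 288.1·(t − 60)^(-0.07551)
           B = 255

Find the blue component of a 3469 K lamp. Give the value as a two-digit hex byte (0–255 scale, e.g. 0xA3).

0x8B

t = 3469/100 = 34.69; the t ≤ 66 branch applies.
B = 138.5·ln(34.69 − 10) − 305.0 = 138.5·ln 24.69 − 305.0 = 138.5·3.2064 − 305.0 = 139.086.
Rounded: 139; in hex, 0x8B.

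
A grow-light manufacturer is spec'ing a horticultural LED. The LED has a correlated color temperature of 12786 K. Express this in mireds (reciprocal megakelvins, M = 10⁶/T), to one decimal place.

78.2 mireds

M = 10⁶ / 12786 = 78.211 → 78.2 mireds.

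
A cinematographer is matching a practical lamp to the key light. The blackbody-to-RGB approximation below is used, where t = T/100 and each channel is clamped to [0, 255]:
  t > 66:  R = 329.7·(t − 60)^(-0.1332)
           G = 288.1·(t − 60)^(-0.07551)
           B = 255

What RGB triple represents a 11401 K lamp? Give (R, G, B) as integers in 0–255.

(194, 213, 255)

t = 11401/100 = 114.01; the t > 66 branch applies.
R = 329.7·(114.01 − 60)^(-0.1332) = 329.7·54.01^(-0.1332) = 329.7·0.58781 = 193.800.
G = 288.1·(114.01 − 60)^(-0.07551) = 288.1·54.01^(-0.07551) = 288.1·0.73991 = 213.169.
B = 255 by definition for t > 66.
Rounded: (194, 213, 255).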